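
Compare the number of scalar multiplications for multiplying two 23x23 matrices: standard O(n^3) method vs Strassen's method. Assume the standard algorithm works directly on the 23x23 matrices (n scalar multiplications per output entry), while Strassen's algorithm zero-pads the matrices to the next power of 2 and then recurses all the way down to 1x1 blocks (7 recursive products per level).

Matrix multiplication for 23x23 matrices:

Strassen's algorithm requires power-of-2 dimensions. Pad 23x23 to 32x32 (next power of 2).

Standard algorithm: 23^3 = 12167 multiplications
Strassen's algorithm: 7^(log2(32)) = 7^5 = 16807 multiplications
Difference: 12167 - 16807 = -4640 (Strassen uses MORE here due to padding overhead — for small or just-over-power-of-2 n, padding can outweigh the per-level savings)

Standard: 12167 multiplications (23^3). Strassen: 16807 multiplications (7^5, after padding to 32x32). Strassen reduces 8 recursive multiplications to 7 at each level.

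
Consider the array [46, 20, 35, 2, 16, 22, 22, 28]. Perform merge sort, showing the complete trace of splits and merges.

Merge sort trace:

Split: [46, 20, 35, 2, 16, 22, 22, 28] -> [46, 20, 35, 2] and [16, 22, 22, 28]
  Split: [46, 20, 35, 2] -> [46, 20] and [35, 2]
    Split: [46, 20] -> [46] and [20]
    Merge: [46] + [20] -> [20, 46]
    Split: [35, 2] -> [35] and [2]
    Merge: [35] + [2] -> [2, 35]
  Merge: [20, 46] + [2, 35] -> [2, 20, 35, 46]
  Split: [16, 22, 22, 28] -> [16, 22] and [22, 28]
    Split: [16, 22] -> [16] and [22]
    Merge: [16] + [22] -> [16, 22]
    Split: [22, 28] -> [22] and [28]
    Merge: [22] + [28] -> [22, 28]
  Merge: [16, 22] + [22, 28] -> [16, 22, 22, 28]
Merge: [2, 20, 35, 46] + [16, 22, 22, 28] -> [2, 16, 20, 22, 22, 28, 35, 46]

Final sorted array: [2, 16, 20, 22, 22, 28, 35, 46]

The merge sort proceeds by recursively splitting the array and merging sorted halves.
After all merges, the sorted array is [2, 16, 20, 22, 22, 28, 35, 46].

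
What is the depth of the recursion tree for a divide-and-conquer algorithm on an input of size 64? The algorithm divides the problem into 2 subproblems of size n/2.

For divide and conquer with division factor 2:

Problem sizes at each level:
Level 0: 64
Level 1: 32
Level 2: 16
Level 3: 8
Level 4: 4
Level 5: 2
Level 6: 1

The root is level 0 and the size-1 base case is level 6 (the tree spans levels 0 through 6, i.e. 7 levels counting the root), so the depth is the number of divisions: log_2(64) = 6

The recursion tree depth is log_2(64) = 6. At each level, the problem size is divided by 2, so it takes 6 divisions to reduce to a base case of size 1. The algorithm makes 2 recursive calls at each level.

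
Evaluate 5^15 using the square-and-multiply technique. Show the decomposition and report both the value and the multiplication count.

Computing 5^15 by squaring (build up from 5^1; each line after the first costs one multiplication):

5^1 = 5
5^2 = (5^1)^2 = 5^2 = 25
5^3 = 5 * 5^2 = 5 * 25 = 125
5^6 = (5^3)^2 = 125^2 = 15625
5^7 = 5 * 5^6 = 5 * 15625 = 78125
5^14 = (5^7)^2 = 78125^2 = 6103515625
5^15 = 5 * 5^14 = 5 * 6103515625 = 30517578125

Result: 30517578125
Multiplications needed: 6 (6 lines after 5^1)

5^15 = 30517578125. Using exponentiation by squaring, this requires 6 multiplications. The key idea: if the exponent is even, square the half-power; if odd, multiply by the base once.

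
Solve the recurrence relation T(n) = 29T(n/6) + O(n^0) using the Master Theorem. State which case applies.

Master Theorem for T(n) = 29T(n/6) + O(n^0):

a = 29, b = 6, c = 0
log_b(a) = log_6(29) = 1.8793

Case 1: c = 0 < log_6(29) = 1.8793
T(n) = O(n^(log_6 29))

For T(n) = 29T(n/6) + O(n^0): log_6(29) = 1.8793. This is Case 1 of the Master Theorem (c < log_b(a), work dominated by leaves), giving O(n^(log_6 29)).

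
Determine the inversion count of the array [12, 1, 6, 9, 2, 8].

Finding inversions in [12, 1, 6, 9, 2, 8]:

(0, 1): arr[0]=12 > arr[1]=1
(0, 2): arr[0]=12 > arr[2]=6
(0, 3): arr[0]=12 > arr[3]=9
(0, 4): arr[0]=12 > arr[4]=2
(0, 5): arr[0]=12 > arr[5]=8
(2, 4): arr[2]=6 > arr[4]=2
(3, 4): arr[3]=9 > arr[4]=2
(3, 5): arr[3]=9 > arr[5]=8

Total inversions: 8

The array has 8 inversion(s): (0,1), (0,2), (0,3), (0,4), (0,5), (2,4), (3,4), (3,5). Each pair (i,j) satisfies i < j and arr[i] > arr[j].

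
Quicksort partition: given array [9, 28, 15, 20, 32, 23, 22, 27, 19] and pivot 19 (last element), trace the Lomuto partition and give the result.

Lomuto partition with pivot = 19:

Initial array: [9, 28, 15, 20, 32, 23, 22, 27, 19]

arr[0]=9 <= 19: swap with position 0, array becomes [9, 28, 15, 20, 32, 23, 22, 27, 19]
arr[1]=28 > 19: no swap
arr[2]=15 <= 19: swap with position 1, array becomes [9, 15, 28, 20, 32, 23, 22, 27, 19]
arr[3]=20 > 19: no swap
arr[4]=32 > 19: no swap
arr[5]=23 > 19: no swap
arr[6]=22 > 19: no swap
arr[7]=27 > 19: no swap

Place pivot at position 2: [9, 15, 19, 20, 32, 23, 22, 27, 28]
Pivot position: 2

After partitioning with pivot 19, the array becomes [9, 15, 19, 20, 32, 23, 22, 27, 28]. The pivot is placed at index 2. All elements to the left of the pivot are <= 19, and all elements to the right are > 19.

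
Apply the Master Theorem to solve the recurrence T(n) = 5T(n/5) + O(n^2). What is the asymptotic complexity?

Master Theorem for T(n) = 5T(n/5) + O(n^2):

a = 5, b = 5, c = 2
log_b(a) = log_5(5) = 1.0000

Case 3: c = 2 > log_5(5) = 1.0000
T(n) = O(n^2) = O(n^2)

For T(n) = 5T(n/5) + O(n^2): log_5(5) = 1.0000. This is Case 3 of the Master Theorem (c > log_b(a), work dominated by root), giving O(n^2).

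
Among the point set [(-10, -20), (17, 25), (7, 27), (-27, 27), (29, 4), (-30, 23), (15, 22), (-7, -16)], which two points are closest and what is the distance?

Computing all pairwise distances among 8 points:

d((-10, -20), (17, 25)) = 52.4786
d((-10, -20), (7, 27)) = 49.98
d((-10, -20), (-27, 27)) = 49.98
d((-10, -20), (29, 4)) = 45.793
d((-10, -20), (-30, 23)) = 47.4236
d((-10, -20), (15, 22)) = 48.8774
d((-10, -20), (-7, -16)) = 5.0
d((17, 25), (7, 27)) = 10.198
d((17, 25), (-27, 27)) = 44.0454
d((17, 25), (29, 4)) = 24.1868
d((17, 25), (-30, 23)) = 47.0425
d((17, 25), (15, 22)) = 3.6056 <-- minimum
d((17, 25), (-7, -16)) = 47.5079
d((7, 27), (-27, 27)) = 34.0
d((7, 27), (29, 4)) = 31.8277
d((7, 27), (-30, 23)) = 37.2156
d((7, 27), (15, 22)) = 9.434
d((7, 27), (-7, -16)) = 45.2217
d((-27, 27), (29, 4)) = 60.5392
d((-27, 27), (-30, 23)) = 5.0
d((-27, 27), (15, 22)) = 42.2966
d((-27, 27), (-7, -16)) = 47.4236
d((29, 4), (-30, 23)) = 61.9839
d((29, 4), (15, 22)) = 22.8035
d((29, 4), (-7, -16)) = 41.1825
d((-30, 23), (15, 22)) = 45.0111
d((-30, 23), (-7, -16)) = 45.2769
d((15, 22), (-7, -16)) = 43.909

Closest pair: (17, 25) and (15, 22) with distance 3.6056

The closest pair is (17, 25) and (15, 22) with Euclidean distance 3.6056. For 8 points, brute-force pairwise comparison is shown above. For large n, the divide-and-conquer algorithm (sort by x, recurse on halves, check the dividing strip) achieves O(n log n).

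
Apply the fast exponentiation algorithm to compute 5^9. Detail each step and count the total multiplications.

Computing 5^9 by squaring (build up from 5^1; each line after the first costs one multiplication):

5^1 = 5
5^2 = (5^1)^2 = 5^2 = 25
5^4 = (5^2)^2 = 25^2 = 625
5^8 = (5^4)^2 = 625^2 = 390625
5^9 = 5 * 5^8 = 5 * 390625 = 1953125

Result: 1953125
Multiplications needed: 4 (4 lines after 5^1)

5^9 = 1953125. Using exponentiation by squaring, this requires 4 multiplications. The key idea: if the exponent is even, square the half-power; if odd, multiply by the base once.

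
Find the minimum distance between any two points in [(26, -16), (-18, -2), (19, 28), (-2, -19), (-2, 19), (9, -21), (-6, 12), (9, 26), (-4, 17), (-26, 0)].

Computing all pairwise distances among 10 points:

d((26, -16), (-18, -2)) = 46.1736
d((26, -16), (19, 28)) = 44.5533
d((26, -16), (-2, -19)) = 28.1603
d((26, -16), (-2, 19)) = 44.8219
d((26, -16), (9, -21)) = 17.72
d((26, -16), (-6, 12)) = 42.5206
d((26, -16), (9, 26)) = 45.31
d((26, -16), (-4, 17)) = 44.5982
d((26, -16), (-26, 0)) = 54.4059
d((-18, -2), (19, 28)) = 47.634
d((-18, -2), (-2, -19)) = 23.3452
d((-18, -2), (-2, 19)) = 26.4008
d((-18, -2), (9, -21)) = 33.0151
d((-18, -2), (-6, 12)) = 18.4391
d((-18, -2), (9, 26)) = 38.8973
d((-18, -2), (-4, 17)) = 23.6008
d((-18, -2), (-26, 0)) = 8.2462
d((19, 28), (-2, -19)) = 51.4782
d((19, 28), (-2, 19)) = 22.8473
d((19, 28), (9, -21)) = 50.01
d((19, 28), (-6, 12)) = 29.6816
d((19, 28), (9, 26)) = 10.198
d((19, 28), (-4, 17)) = 25.4951
d((19, 28), (-26, 0)) = 53.0
d((-2, -19), (-2, 19)) = 38.0
d((-2, -19), (9, -21)) = 11.1803
d((-2, -19), (-6, 12)) = 31.257
d((-2, -19), (9, 26)) = 46.3249
d((-2, -19), (-4, 17)) = 36.0555
d((-2, -19), (-26, 0)) = 30.6105
d((-2, 19), (9, -21)) = 41.4849
d((-2, 19), (-6, 12)) = 8.0623
d((-2, 19), (9, 26)) = 13.0384
d((-2, 19), (-4, 17)) = 2.8284 <-- minimum
d((-2, 19), (-26, 0)) = 30.6105
d((9, -21), (-6, 12)) = 36.2491
d((9, -21), (9, 26)) = 47.0
d((9, -21), (-4, 17)) = 40.1622
d((9, -21), (-26, 0)) = 40.8167
d((-6, 12), (9, 26)) = 20.5183
d((-6, 12), (-4, 17)) = 5.3852
d((-6, 12), (-26, 0)) = 23.3238
d((9, 26), (-4, 17)) = 15.8114
d((9, 26), (-26, 0)) = 43.6005
d((-4, 17), (-26, 0)) = 27.8029

Closest pair: (-2, 19) and (-4, 17) with distance 2.8284

The closest pair is (-2, 19) and (-4, 17) with Euclidean distance 2.8284. For 10 points, brute-force pairwise comparison is shown above. For large n, the divide-and-conquer algorithm (sort by x, recurse on halves, check the dividing strip) achieves O(n log n).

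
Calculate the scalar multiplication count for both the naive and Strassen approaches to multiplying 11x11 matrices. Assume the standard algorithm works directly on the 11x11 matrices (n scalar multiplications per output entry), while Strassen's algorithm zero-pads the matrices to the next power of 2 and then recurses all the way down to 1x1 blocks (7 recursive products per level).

Matrix multiplication for 11x11 matrices:

Strassen's algorithm requires power-of-2 dimensions. Pad 11x11 to 16x16 (next power of 2).

Standard algorithm: 11^3 = 1331 multiplications
Strassen's algorithm: 7^(log2(16)) = 7^4 = 2401 multiplications
Difference: 1331 - 2401 = -1070 (Strassen uses MORE here due to padding overhead — for small or just-over-power-of-2 n, padding can outweigh the per-level savings)

Standard: 1331 multiplications (11^3). Strassen: 2401 multiplications (7^4, after padding to 16x16). Strassen reduces 8 recursive multiplications to 7 at each level.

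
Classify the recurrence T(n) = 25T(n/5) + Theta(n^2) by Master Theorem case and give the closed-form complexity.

Master Theorem for T(n) = 25T(n/5) + O(n^2):

a = 25, b = 5, c = 2
log_b(a) = log_5(25) = 2.0000

Case 2: c = 2 = log_5(25) = 2.0000
T(n) = O(n^2 log n) = O(n^2 log n)

For T(n) = 25T(n/5) + O(n^2): log_5(25) = 2.0000. This is Case 2 of the Master Theorem (c = log_b(a), equal work at all levels), giving O(n^2 log n).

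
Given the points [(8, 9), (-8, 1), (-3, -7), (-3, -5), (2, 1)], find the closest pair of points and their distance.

Computing all pairwise distances among 5 points:

d((8, 9), (-8, 1)) = 17.8885
d((8, 9), (-3, -7)) = 19.4165
d((8, 9), (-3, -5)) = 17.8045
d((8, 9), (2, 1)) = 10.0
d((-8, 1), (-3, -7)) = 9.434
d((-8, 1), (-3, -5)) = 7.8102
d((-8, 1), (2, 1)) = 10.0
d((-3, -7), (-3, -5)) = 2.0 <-- minimum
d((-3, -7), (2, 1)) = 9.434
d((-3, -5), (2, 1)) = 7.8102

Closest pair: (-3, -7) and (-3, -5) with distance 2.0

The closest pair is (-3, -7) and (-3, -5) with Euclidean distance 2.0. For 5 points, brute-force pairwise comparison is shown above. For large n, the divide-and-conquer algorithm (sort by x, recurse on halves, check the dividing strip) achieves O(n log n).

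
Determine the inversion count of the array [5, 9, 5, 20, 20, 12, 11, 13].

Finding inversions in [5, 9, 5, 20, 20, 12, 11, 13]:

(1, 2): arr[1]=9 > arr[2]=5
(3, 5): arr[3]=20 > arr[5]=12
(3, 6): arr[3]=20 > arr[6]=11
(3, 7): arr[3]=20 > arr[7]=13
(4, 5): arr[4]=20 > arr[5]=12
(4, 6): arr[4]=20 > arr[6]=11
(4, 7): arr[4]=20 > arr[7]=13
(5, 6): arr[5]=12 > arr[6]=11

Total inversions: 8

The array has 8 inversion(s): (1,2), (3,5), (3,6), (3,7), (4,5), (4,6), (4,7), (5,6). Each pair (i,j) satisfies i < j and arr[i] > arr[j].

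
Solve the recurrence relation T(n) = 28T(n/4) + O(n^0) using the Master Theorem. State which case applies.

Master Theorem for T(n) = 28T(n/4) + O(n^0):

a = 28, b = 4, c = 0
log_b(a) = log_4(28) = 2.4037

Case 1: c = 0 < log_4(28) = 2.4037
T(n) = O(n^(log_4 28))

For T(n) = 28T(n/4) + O(n^0): log_4(28) = 2.4037. This is Case 1 of the Master Theorem (c < log_b(a), work dominated by leaves), giving O(n^(log_4 28)).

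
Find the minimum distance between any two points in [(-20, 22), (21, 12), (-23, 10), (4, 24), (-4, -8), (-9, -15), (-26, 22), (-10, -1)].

Computing all pairwise distances among 8 points:

d((-20, 22), (21, 12)) = 42.2019
d((-20, 22), (-23, 10)) = 12.3693
d((-20, 22), (4, 24)) = 24.0832
d((-20, 22), (-4, -8)) = 34.0
d((-20, 22), (-9, -15)) = 38.6005
d((-20, 22), (-26, 22)) = 6.0 <-- minimum
d((-20, 22), (-10, -1)) = 25.0799
d((21, 12), (-23, 10)) = 44.0454
d((21, 12), (4, 24)) = 20.8087
d((21, 12), (-4, -8)) = 32.0156
d((21, 12), (-9, -15)) = 40.3609
d((21, 12), (-26, 22)) = 48.0521
d((21, 12), (-10, -1)) = 33.6155
d((-23, 10), (4, 24)) = 30.4138
d((-23, 10), (-4, -8)) = 26.1725
d((-23, 10), (-9, -15)) = 28.6531
d((-23, 10), (-26, 22)) = 12.3693
d((-23, 10), (-10, -1)) = 17.0294
d((4, 24), (-4, -8)) = 32.9848
d((4, 24), (-9, -15)) = 41.1096
d((4, 24), (-26, 22)) = 30.0666
d((4, 24), (-10, -1)) = 28.6531
d((-4, -8), (-9, -15)) = 8.6023
d((-4, -8), (-26, 22)) = 37.2022
d((-4, -8), (-10, -1)) = 9.2195
d((-9, -15), (-26, 22)) = 40.7185
d((-9, -15), (-10, -1)) = 14.0357
d((-26, 22), (-10, -1)) = 28.0179

Closest pair: (-20, 22) and (-26, 22) with distance 6.0

The closest pair is (-20, 22) and (-26, 22) with Euclidean distance 6.0. For 8 points, brute-force pairwise comparison is shown above. For large n, the divide-and-conquer algorithm (sort by x, recurse on halves, check the dividing strip) achieves O(n log n).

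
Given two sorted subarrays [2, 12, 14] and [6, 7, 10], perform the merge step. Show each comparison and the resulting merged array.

Merging process:

Compare 2 vs 6: take 2 from left. Merged: [2]
Compare 12 vs 6: take 6 from right. Merged: [2, 6]
Compare 12 vs 7: take 7 from right. Merged: [2, 6, 7]
Compare 12 vs 10: take 10 from right. Merged: [2, 6, 7, 10]
Append remaining from left: [12, 14]. Merged: [2, 6, 7, 10, 12, 14]

Final merged array: [2, 6, 7, 10, 12, 14]
Total comparisons: 4

The merged array is [2, 6, 7, 10, 12, 14], requiring 4 comparisons. The merge step runs in O(n) time where n is the total number of elements.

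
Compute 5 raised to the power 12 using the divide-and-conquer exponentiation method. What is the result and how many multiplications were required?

Computing 5^12 by squaring (build up from 5^1; each line after the first costs one multiplication):

5^1 = 5
5^2 = (5^1)^2 = 5^2 = 25
5^3 = 5 * 5^2 = 5 * 25 = 125
5^6 = (5^3)^2 = 125^2 = 15625
5^12 = (5^6)^2 = 15625^2 = 244140625

Result: 244140625
Multiplications needed: 4 (4 lines after 5^1)

5^12 = 244140625. Using exponentiation by squaring, this requires 4 multiplications. The key idea: if the exponent is even, square the half-power; if odd, multiply by the base once.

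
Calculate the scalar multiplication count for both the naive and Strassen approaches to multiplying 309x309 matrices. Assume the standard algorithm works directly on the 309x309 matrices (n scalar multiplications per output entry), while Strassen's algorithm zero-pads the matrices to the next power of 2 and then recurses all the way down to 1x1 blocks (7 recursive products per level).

Matrix multiplication for 309x309 matrices:

Strassen's algorithm requires power-of-2 dimensions. Pad 309x309 to 512x512 (next power of 2).

Standard algorithm: 309^3 = 29503629 multiplications
Strassen's algorithm: 7^(log2(512)) = 7^9 = 40353607 multiplications
Difference: 29503629 - 40353607 = -10849978 (Strassen uses MORE here due to padding overhead — for small or just-over-power-of-2 n, padding can outweigh the per-level savings)

Standard: 29503629 multiplications (309^3). Strassen: 40353607 multiplications (7^9, after padding to 512x512). Strassen reduces 8 recursive multiplications to 7 at each level.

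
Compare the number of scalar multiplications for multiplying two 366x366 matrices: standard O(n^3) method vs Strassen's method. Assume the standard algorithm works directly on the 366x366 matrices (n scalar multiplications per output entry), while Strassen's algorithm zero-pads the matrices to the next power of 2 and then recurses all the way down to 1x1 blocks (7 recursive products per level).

Matrix multiplication for 366x366 matrices:

Strassen's algorithm requires power-of-2 dimensions. Pad 366x366 to 512x512 (next power of 2).

Standard algorithm: 366^3 = 49027896 multiplications
Strassen's algorithm: 7^(log2(512)) = 7^9 = 40353607 multiplications
Savings: 49027896 - 40353607 = 8674289 multiplications

Standard: 49027896 multiplications (366^3). Strassen: 40353607 multiplications (7^9, after padding to 512x512). Strassen reduces 8 recursive multiplications to 7 at each level.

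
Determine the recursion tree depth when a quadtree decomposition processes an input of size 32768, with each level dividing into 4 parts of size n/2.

For divide and conquer with division factor 2:

Problem sizes at each level:
Level 0: 32768
Level 1: 16384
Level 2: 8192
Level 3: 4096
Level 4: 2048
Level 5: 1024
Level 6: 512
Level 7: 256
Level 8: 128
Level 9: 64
Level 10: 32
Level 11: 16
Level 12: 8
Level 13: 4
Level 14: 2
Level 15: 1

The root is level 0 and the size-1 base case is level 15 (the tree spans levels 0 through 15, i.e. 16 levels counting the root), so the depth is the number of divisions: log_2(32768) = 15

The recursion tree depth is log_2(32768) = 15. At each level, the problem size is divided by 2, so it takes 15 divisions to reduce to a base case of size 1. The algorithm makes 4 recursive calls at each level.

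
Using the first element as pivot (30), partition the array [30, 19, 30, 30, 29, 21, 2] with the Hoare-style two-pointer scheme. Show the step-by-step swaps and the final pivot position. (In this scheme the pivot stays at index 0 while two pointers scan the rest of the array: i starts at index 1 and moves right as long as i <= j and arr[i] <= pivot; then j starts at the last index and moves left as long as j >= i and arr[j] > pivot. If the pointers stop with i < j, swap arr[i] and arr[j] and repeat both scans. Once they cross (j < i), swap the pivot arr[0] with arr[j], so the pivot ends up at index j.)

Hoare-style two-pointer partition with pivot = 30:

Initial array: [30, 19, 30, 30, 29, 21, 2]

Pointers start at i = 1, j = 6.
i ends at 7, j ends at 6: the pointers have crossed (j < i), so scanning stops.

Swap pivot arr[0] with arr[6] to place pivot at position 6: [2, 19, 30, 30, 29, 21, 30]
Pivot position: 6

After partitioning with pivot 30, the array becomes [2, 19, 30, 30, 29, 21, 30]. The pivot is placed at index 6. All elements to the left of the pivot are <= 30, and all elements to the right are > 30.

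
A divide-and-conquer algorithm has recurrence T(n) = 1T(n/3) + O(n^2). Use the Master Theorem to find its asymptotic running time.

Master Theorem for T(n) = 1T(n/3) + O(n^2):

a = 1, b = 3, c = 2
log_b(a) = log_3(1) = 0.0000

Case 3: c = 2 > log_3(1) = 0.0000
T(n) = O(n^2) = O(n^2)

For T(n) = 1T(n/3) + O(n^2): log_3(1) = 0.0000. This is Case 3 of the Master Theorem (c > log_b(a), work dominated by root), giving O(n^2).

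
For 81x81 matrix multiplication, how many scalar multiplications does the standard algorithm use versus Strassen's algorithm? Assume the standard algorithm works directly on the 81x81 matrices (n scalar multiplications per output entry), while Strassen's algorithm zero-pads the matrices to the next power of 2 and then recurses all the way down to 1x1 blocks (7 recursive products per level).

Matrix multiplication for 81x81 matrices:

Strassen's algorithm requires power-of-2 dimensions. Pad 81x81 to 128x128 (next power of 2).

Standard algorithm: 81^3 = 531441 multiplications
Strassen's algorithm: 7^(log2(128)) = 7^7 = 823543 multiplications
Difference: 531441 - 823543 = -292102 (Strassen uses MORE here due to padding overhead — for small or just-over-power-of-2 n, padding can outweigh the per-level savings)

Standard: 531441 multiplications (81^3). Strassen: 823543 multiplications (7^7, after padding to 128x128). Strassen reduces 8 recursive multiplications to 7 at each level.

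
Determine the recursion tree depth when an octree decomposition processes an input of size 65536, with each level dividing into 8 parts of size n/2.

For divide and conquer with division factor 2:

Problem sizes at each level:
Level 0: 65536
Level 1: 32768
Level 2: 16384
Level 3: 8192
Level 4: 4096
Level 5: 2048
Level 6: 1024
Level 7: 512
Level 8: 256
Level 9: 128
Level 10: 64
Level 11: 32
Level 12: 16
Level 13: 8
Level 14: 4
Level 15: 2
Level 16: 1

The root is level 0 and the size-1 base case is level 16 (the tree spans levels 0 through 16, i.e. 17 levels counting the root), so the depth is the number of divisions: log_2(65536) = 16

The recursion tree depth is log_2(65536) = 16. At each level, the problem size is divided by 2, so it takes 16 divisions to reduce to a base case of size 1. The algorithm makes 8 recursive calls at each level.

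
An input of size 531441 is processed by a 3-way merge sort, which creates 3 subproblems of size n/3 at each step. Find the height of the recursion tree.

For divide and conquer with division factor 3:

Problem sizes at each level:
Level 0: 531441
Level 1: 177147
Level 2: 59049
Level 3: 19683
Level 4: 6561
Level 5: 2187
Level 6: 729
Level 7: 243
Level 8: 81
Level 9: 27
Level 10: 9
Level 11: 3
Level 12: 1

The root is level 0 and the size-1 base case is level 12 (the tree spans levels 0 through 12, i.e. 13 levels counting the root), so the depth is the number of divisions: log_3(531441) = 12

The recursion tree depth is log_3(531441) = 12. At each level, the problem size is divided by 3, so it takes 12 divisions to reduce to a base case of size 1. The algorithm makes 3 recursive calls at each level.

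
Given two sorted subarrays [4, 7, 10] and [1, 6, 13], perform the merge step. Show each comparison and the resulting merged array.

Merging process:

Compare 4 vs 1: take 1 from right. Merged: [1]
Compare 4 vs 6: take 4 from left. Merged: [1, 4]
Compare 7 vs 6: take 6 from right. Merged: [1, 4, 6]
Compare 7 vs 13: take 7 from left. Merged: [1, 4, 6, 7]
Compare 10 vs 13: take 10 from left. Merged: [1, 4, 6, 7, 10]
Append remaining from right: [13]. Merged: [1, 4, 6, 7, 10, 13]

Final merged array: [1, 4, 6, 7, 10, 13]
Total comparisons: 5

The merged array is [1, 4, 6, 7, 10, 13], requiring 5 comparisons. The merge step runs in O(n) time where n is the total number of elements.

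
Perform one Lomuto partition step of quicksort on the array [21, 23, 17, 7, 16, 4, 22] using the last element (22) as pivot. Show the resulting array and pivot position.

Lomuto partition with pivot = 22:

Initial array: [21, 23, 17, 7, 16, 4, 22]

arr[0]=21 <= 22: swap with position 0, array becomes [21, 23, 17, 7, 16, 4, 22]
arr[1]=23 > 22: no swap
arr[2]=17 <= 22: swap with position 1, array becomes [21, 17, 23, 7, 16, 4, 22]
arr[3]=7 <= 22: swap with position 2, array becomes [21, 17, 7, 23, 16, 4, 22]
arr[4]=16 <= 22: swap with position 3, array becomes [21, 17, 7, 16, 23, 4, 22]
arr[5]=4 <= 22: swap with position 4, array becomes [21, 17, 7, 16, 4, 23, 22]

Place pivot at position 5: [21, 17, 7, 16, 4, 22, 23]
Pivot position: 5

After partitioning with pivot 22, the array becomes [21, 17, 7, 16, 4, 22, 23]. The pivot is placed at index 5. All elements to the left of the pivot are <= 22, and all elements to the right are > 22.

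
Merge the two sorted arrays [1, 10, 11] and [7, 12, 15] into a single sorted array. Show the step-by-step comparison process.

Merging process:

Compare 1 vs 7: take 1 from left. Merged: [1]
Compare 10 vs 7: take 7 from right. Merged: [1, 7]
Compare 10 vs 12: take 10 from left. Merged: [1, 7, 10]
Compare 11 vs 12: take 11 from left. Merged: [1, 7, 10, 11]
Append remaining from right: [12, 15]. Merged: [1, 7, 10, 11, 12, 15]

Final merged array: [1, 7, 10, 11, 12, 15]
Total comparisons: 4

The merged array is [1, 7, 10, 11, 12, 15], requiring 4 comparisons. The merge step runs in O(n) time where n is the total number of elements.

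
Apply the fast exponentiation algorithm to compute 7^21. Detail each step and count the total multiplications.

Computing 7^21 by squaring (build up from 7^1; each line after the first costs one multiplication):

7^1 = 7
7^2 = (7^1)^2 = 7^2 = 49
7^4 = (7^2)^2 = 49^2 = 2401
7^5 = 7 * 7^4 = 7 * 2401 = 16807
7^10 = (7^5)^2 = 16807^2 = 282475249
7^20 = (7^10)^2 = 282475249^2 = 79792266297612001
7^21 = 7 * 7^20 = 7 * 79792266297612001 = 558545864083284007

Result: 558545864083284007
Multiplications needed: 6 (6 lines after 7^1)

7^21 = 558545864083284007. Using exponentiation by squaring, this requires 6 multiplications. The key idea: if the exponent is even, square the half-power; if odd, multiply by the base once.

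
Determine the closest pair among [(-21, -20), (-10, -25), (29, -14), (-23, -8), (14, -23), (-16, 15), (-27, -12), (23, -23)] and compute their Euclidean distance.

Computing all pairwise distances among 8 points:

d((-21, -20), (-10, -25)) = 12.083
d((-21, -20), (29, -14)) = 50.3587
d((-21, -20), (-23, -8)) = 12.1655
d((-21, -20), (14, -23)) = 35.1283
d((-21, -20), (-16, 15)) = 35.3553
d((-21, -20), (-27, -12)) = 10.0
d((-21, -20), (23, -23)) = 44.1022
d((-10, -25), (29, -14)) = 40.5216
d((-10, -25), (-23, -8)) = 21.4009
d((-10, -25), (14, -23)) = 24.0832
d((-10, -25), (-16, 15)) = 40.4475
d((-10, -25), (-27, -12)) = 21.4009
d((-10, -25), (23, -23)) = 33.0606
d((29, -14), (-23, -8)) = 52.345
d((29, -14), (14, -23)) = 17.4929
d((29, -14), (-16, 15)) = 53.535
d((29, -14), (-27, -12)) = 56.0357
d((29, -14), (23, -23)) = 10.8167
d((-23, -8), (14, -23)) = 39.9249
d((-23, -8), (-16, 15)) = 24.0416
d((-23, -8), (-27, -12)) = 5.6569 <-- minimum
d((-23, -8), (23, -23)) = 48.3839
d((14, -23), (-16, 15)) = 48.4149
d((14, -23), (-27, -12)) = 42.45
d((14, -23), (23, -23)) = 9.0
d((-16, 15), (-27, -12)) = 29.1548
d((-16, 15), (23, -23)) = 54.4518
d((-27, -12), (23, -23)) = 51.1957

Closest pair: (-23, -8) and (-27, -12) with distance 5.6569

The closest pair is (-23, -8) and (-27, -12) with Euclidean distance 5.6569. For 8 points, brute-force pairwise comparison is shown above. For large n, the divide-and-conquer algorithm (sort by x, recurse on halves, check the dividing strip) achieves O(n log n).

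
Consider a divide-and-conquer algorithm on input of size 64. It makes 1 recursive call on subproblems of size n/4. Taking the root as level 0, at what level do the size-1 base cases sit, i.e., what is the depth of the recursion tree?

For divide and conquer with division factor 4:

Problem sizes at each level:
Level 0: 64
Level 1: 16
Level 2: 4
Level 3: 1

The root is level 0 and the size-1 base case is level 3 (the tree spans levels 0 through 3, i.e. 4 levels counting the root), so the depth is the number of divisions: log_4(64) = 3

The recursion tree depth is log_4(64) = 3. At each level, the problem size is divided by 4, so it takes 3 divisions to reduce to a base case of size 1. The algorithm makes 1 recursive call at each level.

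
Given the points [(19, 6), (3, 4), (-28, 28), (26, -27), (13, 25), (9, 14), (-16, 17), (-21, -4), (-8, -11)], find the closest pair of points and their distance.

Computing all pairwise distances among 9 points:

d((19, 6), (3, 4)) = 16.1245
d((19, 6), (-28, 28)) = 51.8941
d((19, 6), (26, -27)) = 33.7343
d((19, 6), (13, 25)) = 19.9249
d((19, 6), (9, 14)) = 12.8062
d((19, 6), (-16, 17)) = 36.6879
d((19, 6), (-21, -4)) = 41.2311
d((19, 6), (-8, -11)) = 31.9061
d((3, 4), (-28, 28)) = 39.2046
d((3, 4), (26, -27)) = 38.6005
d((3, 4), (13, 25)) = 23.2594
d((3, 4), (9, 14)) = 11.6619 <-- minimum
d((3, 4), (-16, 17)) = 23.0217
d((3, 4), (-21, -4)) = 25.2982
d((3, 4), (-8, -11)) = 18.6011
d((-28, 28), (26, -27)) = 77.0779
d((-28, 28), (13, 25)) = 41.1096
d((-28, 28), (9, 14)) = 39.5601
d((-28, 28), (-16, 17)) = 16.2788
d((-28, 28), (-21, -4)) = 32.7567
d((-28, 28), (-8, -11)) = 43.8292
d((26, -27), (13, 25)) = 53.6004
d((26, -27), (9, 14)) = 44.3847
d((26, -27), (-16, 17)) = 60.8276
d((26, -27), (-21, -4)) = 52.3259
d((26, -27), (-8, -11)) = 37.5766
d((13, 25), (9, 14)) = 11.7047
d((13, 25), (-16, 17)) = 30.0832
d((13, 25), (-21, -4)) = 44.6878
d((13, 25), (-8, -11)) = 41.6773
d((9, 14), (-16, 17)) = 25.1794
d((9, 14), (-21, -4)) = 34.9857
d((9, 14), (-8, -11)) = 30.2324
d((-16, 17), (-21, -4)) = 21.587
d((-16, 17), (-8, -11)) = 29.1204
d((-21, -4), (-8, -11)) = 14.7648

Closest pair: (3, 4) and (9, 14) with distance 11.6619

The closest pair is (3, 4) and (9, 14) with Euclidean distance 11.6619. For 9 points, brute-force pairwise comparison is shown above. For large n, the divide-and-conquer algorithm (sort by x, recurse on halves, check the dividing strip) achieves O(n log n).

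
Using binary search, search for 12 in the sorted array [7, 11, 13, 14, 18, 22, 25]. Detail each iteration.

Binary search for 12 in [7, 11, 13, 14, 18, 22, 25]:

lo=0, hi=6, mid=3, arr[mid]=14 -> 14 > 12, search left half
lo=0, hi=2, mid=1, arr[mid]=11 -> 11 < 12, search right half
lo=2, hi=2, mid=2, arr[mid]=13 -> 13 > 12, search left half
lo=2 > hi=1, target 12 not found

Binary search determines that 12 is not in the array after 3 comparisons. The search space was exhausted without finding the target.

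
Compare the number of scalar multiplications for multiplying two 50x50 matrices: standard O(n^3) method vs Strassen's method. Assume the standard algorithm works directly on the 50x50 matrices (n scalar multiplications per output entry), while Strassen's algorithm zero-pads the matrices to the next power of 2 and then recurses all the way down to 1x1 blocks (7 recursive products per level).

Matrix multiplication for 50x50 matrices:

Strassen's algorithm requires power-of-2 dimensions. Pad 50x50 to 64x64 (next power of 2).

Standard algorithm: 50^3 = 125000 multiplications
Strassen's algorithm: 7^(log2(64)) = 7^6 = 117649 multiplications
Savings: 125000 - 117649 = 7351 multiplications

Standard: 125000 multiplications (50^3). Strassen: 117649 multiplications (7^6, after padding to 64x64). Strassen reduces 8 recursive multiplications to 7 at each level.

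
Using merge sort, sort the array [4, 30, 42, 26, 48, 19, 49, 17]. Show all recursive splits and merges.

Merge sort trace:

Split: [4, 30, 42, 26, 48, 19, 49, 17] -> [4, 30, 42, 26] and [48, 19, 49, 17]
  Split: [4, 30, 42, 26] -> [4, 30] and [42, 26]
    Split: [4, 30] -> [4] and [30]
    Merge: [4] + [30] -> [4, 30]
    Split: [42, 26] -> [42] and [26]
    Merge: [42] + [26] -> [26, 42]
  Merge: [4, 30] + [26, 42] -> [4, 26, 30, 42]
  Split: [48, 19, 49, 17] -> [48, 19] and [49, 17]
    Split: [48, 19] -> [48] and [19]
    Merge: [48] + [19] -> [19, 48]
    Split: [49, 17] -> [49] and [17]
    Merge: [49] + [17] -> [17, 49]
  Merge: [19, 48] + [17, 49] -> [17, 19, 48, 49]
Merge: [4, 26, 30, 42] + [17, 19, 48, 49] -> [4, 17, 19, 26, 30, 42, 48, 49]

Final sorted array: [4, 17, 19, 26, 30, 42, 48, 49]

The merge sort proceeds by recursively splitting the array and merging sorted halves.
After all merges, the sorted array is [4, 17, 19, 26, 30, 42, 48, 49].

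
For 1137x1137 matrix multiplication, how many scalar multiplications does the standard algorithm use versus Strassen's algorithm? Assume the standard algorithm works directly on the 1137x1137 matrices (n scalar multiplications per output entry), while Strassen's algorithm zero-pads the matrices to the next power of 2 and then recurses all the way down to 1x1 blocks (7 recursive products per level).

Matrix multiplication for 1137x1137 matrices:

Strassen's algorithm requires power-of-2 dimensions. Pad 1137x1137 to 2048x2048 (next power of 2).

Standard algorithm: 1137^3 = 1469878353 multiplications
Strassen's algorithm: 7^(log2(2048)) = 7^11 = 1977326743 multiplications
Difference: 1469878353 - 1977326743 = -507448390 (Strassen uses MORE here due to padding overhead — for small or just-over-power-of-2 n, padding can outweigh the per-level savings)

Standard: 1469878353 multiplications (1137^3). Strassen: 1977326743 multiplications (7^11, after padding to 2048x2048). Strassen reduces 8 recursive multiplications to 7 at each level.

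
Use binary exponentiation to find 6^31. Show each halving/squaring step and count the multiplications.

Computing 6^31 by squaring (build up from 6^1; each line after the first costs one multiplication):

6^1 = 6
6^2 = (6^1)^2 = 6^2 = 36
6^3 = 6 * 6^2 = 6 * 36 = 216
6^6 = (6^3)^2 = 216^2 = 46656
6^7 = 6 * 6^6 = 6 * 46656 = 279936
6^14 = (6^7)^2 = 279936^2 = 78364164096
6^15 = 6 * 6^14 = 6 * 78364164096 = 470184984576
6^30 = (6^15)^2 = 470184984576^2 = 221073919720733357899776
6^31 = 6 * 6^30 = 6 * 221073919720733357899776 = 1326443518324400147398656

Result: 1326443518324400147398656
Multiplications needed: 8 (8 lines after 6^1)

6^31 = 1326443518324400147398656. Using exponentiation by squaring, this requires 8 multiplications. The key idea: if the exponent is even, square the half-power; if odd, multiply by the base once.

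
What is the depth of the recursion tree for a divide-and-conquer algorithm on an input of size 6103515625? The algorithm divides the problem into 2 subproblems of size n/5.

For divide and conquer with division factor 5:

Problem sizes at each level:
Level 0: 6103515625
Level 1: 1220703125
Level 2: 244140625
Level 3: 48828125
Level 4: 9765625
Level 5: 1953125
Level 6: 390625
Level 7: 78125
Level 8: 15625
Level 9: 3125
Level 10: 625
Level 11: 125
Level 12: 25
Level 13: 5
Level 14: 1

The root is level 0 and the size-1 base case is level 14 (the tree spans levels 0 through 14, i.e. 15 levels counting the root), so the depth is the number of divisions: log_5(6103515625) = 14

The recursion tree depth is log_5(6103515625) = 14. At each level, the problem size is divided by 5, so it takes 14 divisions to reduce to a base case of size 1. The algorithm makes 2 recursive calls at each level.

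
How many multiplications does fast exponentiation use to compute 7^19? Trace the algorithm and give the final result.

Computing 7^19 by squaring (build up from 7^1; each line after the first costs one multiplication):

7^1 = 7
7^2 = (7^1)^2 = 7^2 = 49
7^4 = (7^2)^2 = 49^2 = 2401
7^8 = (7^4)^2 = 2401^2 = 5764801
7^9 = 7 * 7^8 = 7 * 5764801 = 40353607
7^18 = (7^9)^2 = 40353607^2 = 1628413597910449
7^19 = 7 * 7^18 = 7 * 1628413597910449 = 11398895185373143

Result: 11398895185373143
Multiplications needed: 6 (6 lines after 7^1)

7^19 = 11398895185373143. Using exponentiation by squaring, this requires 6 multiplications. The key idea: if the exponent is even, square the half-power; if odd, multiply by the base once.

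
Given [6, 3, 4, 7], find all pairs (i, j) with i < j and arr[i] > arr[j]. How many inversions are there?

Finding inversions in [6, 3, 4, 7]:

(0, 1): arr[0]=6 > arr[1]=3
(0, 2): arr[0]=6 > arr[2]=4

Total inversions: 2

The array has 2 inversion(s): (0,1), (0,2). Each pair (i,j) satisfies i < j and arr[i] > arr[j].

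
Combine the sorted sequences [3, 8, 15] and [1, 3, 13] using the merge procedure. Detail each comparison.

Merging process:

Compare 3 vs 1: take 1 from right. Merged: [1]
Compare 3 vs 3: take 3 from left. Merged: [1, 3]
Compare 8 vs 3: take 3 from right. Merged: [1, 3, 3]
Compare 8 vs 13: take 8 from left. Merged: [1, 3, 3, 8]
Compare 15 vs 13: take 13 from right. Merged: [1, 3, 3, 8, 13]
Append remaining from left: [15]. Merged: [1, 3, 3, 8, 13, 15]

Final merged array: [1, 3, 3, 8, 13, 15]
Total comparisons: 5

The merged array is [1, 3, 3, 8, 13, 15], requiring 5 comparisons. The merge step runs in O(n) time where n is the total number of elements.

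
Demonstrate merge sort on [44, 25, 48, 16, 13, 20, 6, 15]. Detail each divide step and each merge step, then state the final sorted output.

Merge sort trace:

Split: [44, 25, 48, 16, 13, 20, 6, 15] -> [44, 25, 48, 16] and [13, 20, 6, 15]
  Split: [44, 25, 48, 16] -> [44, 25] and [48, 16]
    Split: [44, 25] -> [44] and [25]
    Merge: [44] + [25] -> [25, 44]
    Split: [48, 16] -> [48] and [16]
    Merge: [48] + [16] -> [16, 48]
  Merge: [25, 44] + [16, 48] -> [16, 25, 44, 48]
  Split: [13, 20, 6, 15] -> [13, 20] and [6, 15]
    Split: [13, 20] -> [13] and [20]
    Merge: [13] + [20] -> [13, 20]
    Split: [6, 15] -> [6] and [15]
    Merge: [6] + [15] -> [6, 15]
  Merge: [13, 20] + [6, 15] -> [6, 13, 15, 20]
Merge: [16, 25, 44, 48] + [6, 13, 15, 20] -> [6, 13, 15, 16, 20, 25, 44, 48]

Final sorted array: [6, 13, 15, 16, 20, 25, 44, 48]

The merge sort proceeds by recursively splitting the array and merging sorted halves.
After all merges, the sorted array is [6, 13, 15, 16, 20, 25, 44, 48].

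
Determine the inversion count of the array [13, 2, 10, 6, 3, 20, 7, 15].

Finding inversions in [13, 2, 10, 6, 3, 20, 7, 15]:

(0, 1): arr[0]=13 > arr[1]=2
(0, 2): arr[0]=13 > arr[2]=10
(0, 3): arr[0]=13 > arr[3]=6
(0, 4): arr[0]=13 > arr[4]=3
(0, 6): arr[0]=13 > arr[6]=7
(2, 3): arr[2]=10 > arr[3]=6
(2, 4): arr[2]=10 > arr[4]=3
(2, 6): arr[2]=10 > arr[6]=7
(3, 4): arr[3]=6 > arr[4]=3
(5, 6): arr[5]=20 > arr[6]=7
(5, 7): arr[5]=20 > arr[7]=15

Total inversions: 11

The array has 11 inversion(s): (0,1), (0,2), (0,3), (0,4), (0,6), (2,3), (2,4), (2,6), (3,4), (5,6), (5,7). Each pair (i,j) satisfies i < j and arr[i] > arr[j].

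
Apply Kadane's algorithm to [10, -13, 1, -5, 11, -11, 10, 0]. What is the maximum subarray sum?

Using Kadane's algorithm on [10, -13, 1, -5, 11, -11, 10, 0]:

Scanning through the array:
Position 1 (value -13): max_ending_here = -3, max_so_far = 10
Position 2 (value 1): max_ending_here = 1, max_so_far = 10
Position 3 (value -5): max_ending_here = -4, max_so_far = 10
Position 4 (value 11): max_ending_here = 11, max_so_far = 11
Position 5 (value -11): max_ending_here = 0, max_so_far = 11
Position 6 (value 10): max_ending_here = 10, max_so_far = 11
Position 7 (value 0): max_ending_here = 10, max_so_far = 11

Maximum subarray: [11]
Maximum sum: 11

The maximum subarray is [11] with sum 11. This subarray runs from index 4 to index 4.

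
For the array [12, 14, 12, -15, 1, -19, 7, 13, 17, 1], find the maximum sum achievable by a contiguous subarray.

Using Kadane's algorithm on [12, 14, 12, -15, 1, -19, 7, 13, 17, 1]:

Scanning through the array:
Position 1 (value 14): max_ending_here = 26, max_so_far = 26
Position 2 (value 12): max_ending_here = 38, max_so_far = 38
Position 3 (value -15): max_ending_here = 23, max_so_far = 38
Position 4 (value 1): max_ending_here = 24, max_so_far = 38
Position 5 (value -19): max_ending_here = 5, max_so_far = 38
Position 6 (value 7): max_ending_here = 12, max_so_far = 38
Position 7 (value 13): max_ending_here = 25, max_so_far = 38
Position 8 (value 17): max_ending_here = 42, max_so_far = 42
Position 9 (value 1): max_ending_here = 43, max_so_far = 43

Maximum subarray: [12, 14, 12, -15, 1, -19, 7, 13, 17, 1]
Maximum sum: 43

The maximum subarray is [12, 14, 12, -15, 1, -19, 7, 13, 17, 1] with sum 43. This subarray runs from index 0 to index 9.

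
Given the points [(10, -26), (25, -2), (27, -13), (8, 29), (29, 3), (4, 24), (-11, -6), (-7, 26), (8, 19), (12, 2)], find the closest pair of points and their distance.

Computing all pairwise distances among 10 points:

d((10, -26), (25, -2)) = 28.3019
d((10, -26), (27, -13)) = 21.4009
d((10, -26), (8, 29)) = 55.0364
d((10, -26), (29, 3)) = 34.6699
d((10, -26), (4, 24)) = 50.3587
d((10, -26), (-11, -6)) = 29.0
d((10, -26), (-7, 26)) = 54.7083
d((10, -26), (8, 19)) = 45.0444
d((10, -26), (12, 2)) = 28.0713
d((25, -2), (27, -13)) = 11.1803
d((25, -2), (8, 29)) = 35.3553
d((25, -2), (29, 3)) = 6.4031 <-- minimum
d((25, -2), (4, 24)) = 33.4215
d((25, -2), (-11, -6)) = 36.2215
d((25, -2), (-7, 26)) = 42.5206
d((25, -2), (8, 19)) = 27.0185
d((25, -2), (12, 2)) = 13.6015
d((27, -13), (8, 29)) = 46.0977
d((27, -13), (29, 3)) = 16.1245
d((27, -13), (4, 24)) = 43.566
d((27, -13), (-11, -6)) = 38.6394
d((27, -13), (-7, 26)) = 51.7397
d((27, -13), (8, 19)) = 37.2156
d((27, -13), (12, 2)) = 21.2132
d((8, 29), (29, 3)) = 33.4215
d((8, 29), (4, 24)) = 6.4031 <-- minimum
d((8, 29), (-11, -6)) = 39.8246
d((8, 29), (-7, 26)) = 15.2971
d((8, 29), (8, 19)) = 10.0
d((8, 29), (12, 2)) = 27.2947
d((29, 3), (4, 24)) = 32.6497
d((29, 3), (-11, -6)) = 41.0
d((29, 3), (-7, 26)) = 42.72
d((29, 3), (8, 19)) = 26.4008
d((29, 3), (12, 2)) = 17.0294
d((4, 24), (-11, -6)) = 33.541
d((4, 24), (-7, 26)) = 11.1803
d((4, 24), (8, 19)) = 6.4031 <-- minimum
d((4, 24), (12, 2)) = 23.4094
d((-11, -6), (-7, 26)) = 32.249
d((-11, -6), (8, 19)) = 31.4006
d((-11, -6), (12, 2)) = 24.3516
d((-7, 26), (8, 19)) = 16.5529
d((-7, 26), (12, 2)) = 30.6105
d((8, 19), (12, 2)) = 17.4642

Minimum distance: 6.4031 (tie among 3 pairs: (25, -2) and (29, 3); (8, 29) and (4, 24); (4, 24) and (8, 19))

The minimum Euclidean distance is 6.4031. There is a tie: 3 pairs achieve this minimum — (25, -2) and (29, 3); (8, 29) and (4, 24); (4, 24) and (8, 19). Any of these is a valid closest pair. For 10 points, brute-force pairwise comparison is shown above. For large n, the divide-and-conquer algorithm (sort by x, recurse on halves, check the dividing strip) achieves O(n log n).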